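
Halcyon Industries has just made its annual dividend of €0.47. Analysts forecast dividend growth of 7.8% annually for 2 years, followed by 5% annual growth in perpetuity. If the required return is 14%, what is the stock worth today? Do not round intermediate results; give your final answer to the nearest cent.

€5.77

D_1 = 0.50666
D_2 = 0.54618
Terminal value at year 2: TV = D_2×(1+g_2)/(r−g_2) = 0.57349/0.09 = 6.37209
P_0 = D_1/(1+r)^1 + D_2/(1+r)^2 + TV/(1+r)^2
    = 0.44444 + 0.42027 + 4.90312 = 5.76783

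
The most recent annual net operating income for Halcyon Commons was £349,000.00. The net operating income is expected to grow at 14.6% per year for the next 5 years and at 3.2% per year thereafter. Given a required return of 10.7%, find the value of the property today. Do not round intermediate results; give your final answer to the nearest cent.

D_1 = 399954.00000
D_2 = 458347.28400
D_3 = 525265.98746
D_4 = 601954.82163
D_5 = 689840.22559
Terminal value at year 5: TV = D_5×(1+g_2)/(r−g_2) = 711915.11281/0.075 = 9492201.50415
P_0 = D_1/(1+r)^1 + D_2/(1+r)^2 + D_3/(1+r)^3 + D_4/(1+r)^4 + D_5/(1+r)^5 + TV/(1+r)^5
    = 361295.39295 + 374023.95693 + 387200.95271 + 400842.17868 + 414963.98986 + 5709904.50041 = 7648230.97154

£7648230.97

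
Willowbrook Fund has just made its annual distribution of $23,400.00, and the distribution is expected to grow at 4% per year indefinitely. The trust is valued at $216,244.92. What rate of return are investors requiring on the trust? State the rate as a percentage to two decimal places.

15.25%

D₁ = $23,400.00 × 1.04 = $24,336.0000
P = D₁/(r − g) ⇒ r = D₁/P + g = $24,336.0000/$216,244.92 + 0.04 = 0.112539 + 0.04 = 0.152539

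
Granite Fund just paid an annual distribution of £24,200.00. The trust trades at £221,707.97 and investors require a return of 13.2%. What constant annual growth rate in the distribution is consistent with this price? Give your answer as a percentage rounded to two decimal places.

2.06%

P = D₀(1+g)/(r−g) ⇒ P(r−g) = D₀(1+g) ⇒ g(P+D₀) = P·r − D₀
g = (P·r − D₀)/(P + D₀) = (£221,707.97×0.132 − £24,200.00) / (£221,707.97 + £24,200.00) = 0.020599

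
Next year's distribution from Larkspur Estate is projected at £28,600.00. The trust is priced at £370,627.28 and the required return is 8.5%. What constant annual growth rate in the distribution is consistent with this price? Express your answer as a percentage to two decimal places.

P = D₁/(r−g) ⇒ g = r − D₁/P = 0.085 − £28,600.00/£370,627.28 = 0.007834

0.78%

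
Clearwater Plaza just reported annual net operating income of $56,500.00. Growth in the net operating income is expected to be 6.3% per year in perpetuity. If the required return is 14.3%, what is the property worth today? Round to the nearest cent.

D₁ = D₀ × (1 + g) = $56,500.00 × 1.063 = $60,059.5000
Growing perpetuity: P = D₁ / (r − g) = $60,059.5000 / (0.143 − 0.063) = $750,743.75

$750743.75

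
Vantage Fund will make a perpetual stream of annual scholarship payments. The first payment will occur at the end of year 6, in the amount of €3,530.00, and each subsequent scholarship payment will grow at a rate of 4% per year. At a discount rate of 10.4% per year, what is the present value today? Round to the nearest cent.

€33631.74

Value at end of year 5: C₁ / (r − g) = €3,530.00 / (0.104 − 0.04) = €55,156.2500
Discount to today: PV = €55,156.2500 / (1 + 0.104)^5 = €55,156.2500 / 1.640006 = €33,631.74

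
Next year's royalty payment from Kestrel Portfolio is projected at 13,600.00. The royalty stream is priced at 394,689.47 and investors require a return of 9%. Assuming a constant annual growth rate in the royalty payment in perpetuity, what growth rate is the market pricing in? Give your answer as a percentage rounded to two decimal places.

P = D₁/(r−g) ⇒ g = r − D₁/P = 0.09 − 13,600.00/394,689.47 = 0.055543

5.55%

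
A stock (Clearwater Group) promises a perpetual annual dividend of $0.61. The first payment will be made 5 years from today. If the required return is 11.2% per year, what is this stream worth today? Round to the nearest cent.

$3.56

Value at end of year 4: C / r = $0.61 / 0.112 = $5.4464
Discount to today: PV = $5.4464 / (1 + 0.112)^4 = $5.4464 / 1.529041 = $3.56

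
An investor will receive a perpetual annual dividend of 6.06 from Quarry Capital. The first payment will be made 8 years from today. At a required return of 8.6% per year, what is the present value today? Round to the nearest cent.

39.55

Value at end of year 7: C / r = 6.06 / 0.086 = 70.4651
Discount to today: PV = 70.4651 / (1 + 0.086)^7 = 70.4651 / 1.781594 = 39.55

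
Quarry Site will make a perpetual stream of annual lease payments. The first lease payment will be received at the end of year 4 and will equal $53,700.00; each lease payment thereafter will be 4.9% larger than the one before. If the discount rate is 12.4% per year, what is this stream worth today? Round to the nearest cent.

Value at end of year 3: C₁ / (r − g) = $53,700.00 / (0.124 − 0.049) = $716,000.0000
Discount to today: PV = $716,000.0000 / (1 + 0.124)^3 = $716,000.0000 / 1.420035 = $504,213.06

$504213.06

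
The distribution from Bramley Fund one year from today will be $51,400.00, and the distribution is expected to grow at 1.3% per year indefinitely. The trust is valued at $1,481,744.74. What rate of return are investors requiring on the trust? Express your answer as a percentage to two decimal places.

4.77%

P = D₁/(r − g) ⇒ r = D₁/P + g = $51,400.0000/$1,481,744.74 + 0.013 = 0.034689 + 0.013 = 0.047689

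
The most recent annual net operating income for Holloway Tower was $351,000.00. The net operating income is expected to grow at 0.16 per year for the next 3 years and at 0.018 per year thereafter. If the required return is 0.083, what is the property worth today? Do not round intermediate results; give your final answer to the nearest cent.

D_1 = 407160.00000
D_2 = 472305.60000
D_3 = 547874.49600
Terminal value at year 3: TV = D_3×(1+g_2)/(r−g_2) = 557736.23693/0.065 = 8580557.49120
P_0 = D_1/(1+r)^1 + D_2/(1+r)^2 + D_3/(1+r)^3 + TV/(1+r)^3
    = 375955.67867 + 402685.67614 + 431316.14434 + 6755074.38366 = 7965031.88281

$7965031.88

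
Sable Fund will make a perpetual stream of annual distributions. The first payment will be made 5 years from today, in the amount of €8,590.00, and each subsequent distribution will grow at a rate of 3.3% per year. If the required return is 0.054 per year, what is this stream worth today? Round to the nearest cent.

€331444.96

Value at end of year 4: C₁ / (r − g) = €8,590.00 / (0.054 − 0.033) = €409,047.6190
Discount to today: PV = €409,047.6190 / (1 + 0.054)^4 = €409,047.6190 / 1.234134 = €331,444.96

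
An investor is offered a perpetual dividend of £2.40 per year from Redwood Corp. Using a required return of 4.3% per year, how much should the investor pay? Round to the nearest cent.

Level perpetuity: PV = C / r = £2.40 / 0.043 = £55.81

£55.81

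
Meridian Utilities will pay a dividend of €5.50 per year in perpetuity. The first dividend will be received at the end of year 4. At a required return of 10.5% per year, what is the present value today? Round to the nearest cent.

€38.82

Value at end of year 3: C / r = €5.50 / 0.105 = €52.3810
Discount to today: PV = €52.3810 / (1 + 0.105)^3 = €52.3810 / 1.349233 = €38.82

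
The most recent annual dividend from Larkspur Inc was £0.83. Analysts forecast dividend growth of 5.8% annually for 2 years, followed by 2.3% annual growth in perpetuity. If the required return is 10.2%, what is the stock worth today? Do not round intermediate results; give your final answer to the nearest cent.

D_1 = 0.87814
D_2 = 0.92907
Terminal value at year 2: TV = D_2×(1+g_2)/(r−g_2) = 0.95044/0.079 = 12.03090
P_0 = D_1/(1+r)^1 + D_2/(1+r)^2 + TV/(1+r)^2
    = 0.79686 + 0.76504 + 9.90683 = 11.46874

£11.47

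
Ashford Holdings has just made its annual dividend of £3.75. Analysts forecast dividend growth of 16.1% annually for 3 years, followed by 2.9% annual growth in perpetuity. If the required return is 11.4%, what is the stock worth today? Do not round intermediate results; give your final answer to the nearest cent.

D_1 = 4.35375
D_2 = 5.05470
D_3 = 5.86851
Terminal value at year 3: TV = D_3×(1+g_2)/(r−g_2) = 6.03870/0.085 = 71.04350
P_0 = D_1/(1+r)^1 + D_2/(1+r)^2 + D_3/(1+r)^3 + TV/(1+r)^3
    = 3.90821 + 4.07310 + 4.24495 + 51.38884 = 63.61510

£63.62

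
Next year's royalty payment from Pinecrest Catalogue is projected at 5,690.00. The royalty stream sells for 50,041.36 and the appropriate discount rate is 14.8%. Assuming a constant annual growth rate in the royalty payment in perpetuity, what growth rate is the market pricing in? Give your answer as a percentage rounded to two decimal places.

3.43%

P = D₁/(r−g) ⇒ g = r − D₁/P = 0.148 − 5,690.00/50,041.36 = 0.034294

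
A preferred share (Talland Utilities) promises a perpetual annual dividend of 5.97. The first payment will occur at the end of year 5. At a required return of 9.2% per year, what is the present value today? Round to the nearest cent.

45.63

Value at end of year 4: C / r = 5.97 / 0.092 = 64.8913
Discount to today: PV = 64.8913 / (1 + 0.092)^4 = 64.8913 / 1.421970 = 45.63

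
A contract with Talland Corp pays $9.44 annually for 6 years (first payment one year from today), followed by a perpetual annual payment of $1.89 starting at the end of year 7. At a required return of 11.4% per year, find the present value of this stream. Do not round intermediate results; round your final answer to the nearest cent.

PV of 6-year annuity: $9.44 × [1 − (1+0.114)^−6] / 0.114 = 39.48028
Perpetuity value at year 6: $1.89 / 0.114 = 16.57895
PV of perpetuity: 16.57895 / (1+0.114)^6 = 8.67453
Total PV = 39.48028 + 8.67453 = 48.15481

$48.15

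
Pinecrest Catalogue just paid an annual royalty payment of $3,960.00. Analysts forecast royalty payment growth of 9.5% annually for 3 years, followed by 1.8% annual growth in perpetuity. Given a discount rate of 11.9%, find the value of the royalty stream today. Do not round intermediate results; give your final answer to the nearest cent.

D_1 = 4336.20000
D_2 = 4748.13900
D_3 = 5199.21220
Terminal value at year 3: TV = D_3×(1+g_2)/(r−g_2) = 5292.79802/0.101 = 52403.94084
P_0 = D_1/(1+r)^1 + D_2/(1+r)^2 + D_3/(1+r)^3 + TV/(1+r)^3
    = 3875.06702 + 3791.95567 + 3710.62686 + 37400.17963 = 48777.82918

$48777.83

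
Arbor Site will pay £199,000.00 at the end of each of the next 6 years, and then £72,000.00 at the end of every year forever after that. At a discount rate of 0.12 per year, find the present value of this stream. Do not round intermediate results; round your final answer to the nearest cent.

PV of 6-year annuity: £199,000.00 × [1 − (1+0.12)^−6] / 0.12 = 818170.05738
Perpetuity value at year 6: £72,000.00 / 0.12 = 600000.00000
PV of perpetuity: 600000.00000 / (1+0.12)^6 = 303978.67271
Total PV = 818170.05738 + 303978.67271 = 1122148.73009

£1122148.73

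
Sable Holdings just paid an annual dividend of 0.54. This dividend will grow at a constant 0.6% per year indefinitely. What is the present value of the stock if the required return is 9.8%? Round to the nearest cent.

D₁ = D₀ × (1 + g) = 0.54 × 1.006 = 0.5432
Growing perpetuity: P = D₁ / (r − g) = 0.5432 / (0.098 − 0.006) = 5.90

5.90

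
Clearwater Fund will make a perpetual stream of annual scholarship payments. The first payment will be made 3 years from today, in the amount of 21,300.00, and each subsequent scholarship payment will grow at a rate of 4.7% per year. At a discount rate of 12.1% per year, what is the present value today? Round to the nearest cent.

229053.36

Value at end of year 2: C₁ / (r − g) = 21,300.00 / (0.121 − 0.047) = 287,837.8378
Discount to today: PV = 287,837.8378 / (1 + 0.121)^2 = 287,837.8378 / 1.256641 = 229,053.36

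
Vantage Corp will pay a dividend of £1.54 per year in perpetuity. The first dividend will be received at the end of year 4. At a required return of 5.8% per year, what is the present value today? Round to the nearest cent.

Value at end of year 3: C / r = £1.54 / 0.058 = £26.5517
Discount to today: PV = £26.5517 / (1 + 0.058)^3 = £26.5517 / 1.184287 = £22.42

£22.42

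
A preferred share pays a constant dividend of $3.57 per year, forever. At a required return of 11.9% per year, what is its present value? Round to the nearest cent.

$30.00

Level perpetuity: PV = C / r = $3.57 / 0.119 = $30.00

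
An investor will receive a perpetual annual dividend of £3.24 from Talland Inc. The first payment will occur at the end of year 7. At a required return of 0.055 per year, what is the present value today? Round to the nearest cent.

Value at end of year 6: C / r = £3.24 / 0.055 = £58.9091
Discount to today: PV = £58.9091 / (1 + 0.055)^6 = £58.9091 / 1.378843 = £42.72

£42.72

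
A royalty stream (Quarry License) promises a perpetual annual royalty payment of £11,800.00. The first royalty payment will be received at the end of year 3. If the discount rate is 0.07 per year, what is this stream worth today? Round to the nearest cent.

£147236.81

Value at end of year 2: C / r = £11,800.00 / 0.07 = £168,571.4286
Discount to today: PV = £168,571.4286 / (1 + 0.07)^2 = £168,571.4286 / 1.144900 = £147,236.81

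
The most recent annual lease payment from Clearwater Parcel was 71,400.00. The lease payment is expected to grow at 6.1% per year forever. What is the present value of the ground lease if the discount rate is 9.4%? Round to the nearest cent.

D₁ = D₀ × (1 + g) = 71,400.00 × 1.061 = 75,755.4000
Growing perpetuity: P = D₁ / (r − g) = 75,755.4000 / (0.094 − 0.061) = 2,295,618.18

2295618.18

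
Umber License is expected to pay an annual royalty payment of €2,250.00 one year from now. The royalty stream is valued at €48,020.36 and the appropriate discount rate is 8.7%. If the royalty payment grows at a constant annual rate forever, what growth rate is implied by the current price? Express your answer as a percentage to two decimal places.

P = D₁/(r−g) ⇒ g = r − D₁/P = 0.087 − €2,250.00/€48,020.36 = 0.040145

4.01%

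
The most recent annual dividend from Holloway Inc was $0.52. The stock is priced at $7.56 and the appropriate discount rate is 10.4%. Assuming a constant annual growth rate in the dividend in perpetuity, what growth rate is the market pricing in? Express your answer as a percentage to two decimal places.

P = D₀(1+g)/(r−g) ⇒ P(r−g) = D₀(1+g) ⇒ g(P+D₀) = P·r − D₀
g = (P·r − D₀)/(P + D₀) = ($7.56×0.104 − $0.52) / ($7.56 + $0.52) = 0.032950

3.30%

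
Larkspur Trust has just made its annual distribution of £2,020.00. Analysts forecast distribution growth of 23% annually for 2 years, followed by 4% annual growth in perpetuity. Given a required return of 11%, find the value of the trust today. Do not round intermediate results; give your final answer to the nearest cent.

£41569.88

D_1 = 2484.60000
D_2 = 3056.05800
Terminal value at year 2: TV = D_2×(1+g_2)/(r−g_2) = 3178.30032/0.07 = 45404.29029
P_0 = D_1/(1+r)^1 + D_2/(1+r)^2 + TV/(1+r)^2
    = 2238.37838 + 2480.36523 + 36851.14056 = 41569.88417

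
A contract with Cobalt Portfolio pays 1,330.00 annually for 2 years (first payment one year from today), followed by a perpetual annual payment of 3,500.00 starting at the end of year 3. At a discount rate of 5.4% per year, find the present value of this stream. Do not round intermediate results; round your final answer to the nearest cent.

PV of 2-year annuity: 1,330.00 × [1 − (1+0.054)^−2] / 0.054 = 2459.06981
Perpetuity value at year 2: 3,500.00 / 0.054 = 64814.81481
PV of perpetuity: 64814.81481 / (1+0.054)^2 = 58343.57847
Total PV = 2459.06981 + 58343.57847 = 60802.64828

60802.65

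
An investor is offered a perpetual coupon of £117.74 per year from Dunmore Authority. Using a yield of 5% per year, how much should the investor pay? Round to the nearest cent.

£2354.80

Level perpetuity: PV = C / r = £117.74 / 0.05 = £2,354.80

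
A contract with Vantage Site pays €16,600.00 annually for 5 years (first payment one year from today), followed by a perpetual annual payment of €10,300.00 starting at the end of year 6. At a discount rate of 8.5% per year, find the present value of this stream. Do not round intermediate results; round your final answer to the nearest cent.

€146002.52

PV of 5-year annuity: €16,600.00 × [1 − (1+0.085)^−5] / 0.085 = 65414.65851
Perpetuity value at year 5: €10,300.00 / 0.085 = 121176.47059
PV of perpetuity: 121176.47059 / (1+0.085)^5 = 80587.85717
Total PV = 65414.65851 + 80587.85717 = 146002.51569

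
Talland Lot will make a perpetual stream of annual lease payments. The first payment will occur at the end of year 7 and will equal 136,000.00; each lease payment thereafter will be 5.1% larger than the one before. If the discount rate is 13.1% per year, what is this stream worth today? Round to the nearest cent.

812219.28

Value at end of year 6: C₁ / (r − g) = 136,000.00 / (0.131 − 0.051) = 1,700,000.0000
Discount to today: PV = 1,700,000.0000 / (1 + 0.131)^6 = 1,700,000.0000 / 2.093031 = 812,219.28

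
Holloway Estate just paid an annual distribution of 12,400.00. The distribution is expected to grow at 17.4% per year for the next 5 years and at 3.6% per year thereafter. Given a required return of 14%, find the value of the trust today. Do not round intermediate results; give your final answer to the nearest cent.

210848.15

D_1 = 14557.60000
D_2 = 17090.62240
D_3 = 20064.39070
D_4 = 23555.59468
D_5 = 27654.26815
Terminal value at year 5: TV = D_5×(1+g_2)/(r−g_2) = 28649.82181/0.104 = 275479.05583
P_0 = D_1/(1+r)^1 + D_2/(1+r)^2 + D_3/(1+r)^3 + D_4/(1+r)^4 + D_5/(1+r)^5 + TV/(1+r)^5
    = 12769.82456 + 13150.67898 + 13542.89221 + 13946.80303 + 14362.76031 + 143075.18929 = 210848.14838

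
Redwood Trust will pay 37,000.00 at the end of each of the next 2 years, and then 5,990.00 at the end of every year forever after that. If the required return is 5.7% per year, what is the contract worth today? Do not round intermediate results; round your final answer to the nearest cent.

162181.14

PV of 2-year annuity: 37,000.00 × [1 − (1+0.057)^−2] / 0.057 = 68121.78843
Perpetuity value at year 2: 5,990.00 / 0.057 = 105087.71930
PV of perpetuity: 105087.71930 / (1+0.057)^2 = 94059.35409
Total PV = 68121.78843 + 94059.35409 = 162181.14252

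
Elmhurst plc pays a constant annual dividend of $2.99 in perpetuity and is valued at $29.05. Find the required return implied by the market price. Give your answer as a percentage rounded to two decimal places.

P = C/r ⇒ r = C/P = $2.99/$29.05 = 0.102926

10.29%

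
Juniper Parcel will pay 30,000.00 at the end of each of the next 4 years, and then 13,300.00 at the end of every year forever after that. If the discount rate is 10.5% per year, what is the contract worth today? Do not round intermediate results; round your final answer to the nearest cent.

PV of 4-year annuity: 30,000.00 × [1 − (1+0.105)^−4] / 0.105 = 94075.75011
Perpetuity value at year 4: 13,300.00 / 0.105 = 126666.66667
PV of perpetuity: 126666.66667 / (1+0.105)^4 = 84959.75079
Total PV = 94075.75011 + 84959.75079 = 179035.50089

179035.50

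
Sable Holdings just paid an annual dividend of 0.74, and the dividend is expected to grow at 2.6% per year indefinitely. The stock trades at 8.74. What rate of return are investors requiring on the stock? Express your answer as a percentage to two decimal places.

D₁ = 0.74 × 1.026 = 0.7592
P = D₁/(r − g) ⇒ r = D₁/P + g = 0.7592/8.74 + 0.026 = 0.086870 + 0.026 = 0.112870

11.29%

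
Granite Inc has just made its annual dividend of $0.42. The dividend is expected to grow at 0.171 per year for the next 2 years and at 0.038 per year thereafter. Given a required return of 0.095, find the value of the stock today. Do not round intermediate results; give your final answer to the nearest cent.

$9.68

D_1 = 0.49182
D_2 = 0.57592
Terminal value at year 2: TV = D_2×(1+g_2)/(r−g_2) = 0.59781/0.057 = 10.48783
P_0 = D_1/(1+r)^1 + D_2/(1+r)^2 + TV/(1+r)^2
    = 0.44915 + 0.48032 + 8.74696 = 9.67644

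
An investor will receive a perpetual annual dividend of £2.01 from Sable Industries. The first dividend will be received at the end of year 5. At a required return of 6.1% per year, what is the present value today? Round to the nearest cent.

Value at end of year 4: C / r = £2.01 / 0.061 = £32.9508
Discount to today: PV = £32.9508 / (1 + 0.061)^4 = £32.9508 / 1.267248 = £26.00

£26.00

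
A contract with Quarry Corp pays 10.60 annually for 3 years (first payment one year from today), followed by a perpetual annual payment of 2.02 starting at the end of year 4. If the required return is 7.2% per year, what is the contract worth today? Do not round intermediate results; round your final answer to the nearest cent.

50.49

PV of 3-year annuity: 10.60 × [1 − (1+0.072)^−3] / 0.072 = 27.71641
Perpetuity value at year 3: 2.02 / 0.072 = 28.05556
PV of perpetuity: 28.05556 / (1+0.072)^3 = 22.77375
Total PV = 27.71641 + 22.77375 = 50.49016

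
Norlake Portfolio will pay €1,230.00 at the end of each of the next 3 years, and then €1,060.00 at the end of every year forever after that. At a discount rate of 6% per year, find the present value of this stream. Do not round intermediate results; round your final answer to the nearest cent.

PV of 3-year annuity: €1,230.00 × [1 − (1+0.06)^−3] / 0.06 = 3287.80470
Perpetuity value at year 3: €1,060.00 / 0.06 = 17666.66667
PV of perpetuity: 17666.66667 / (1+0.06)^3 = 14833.27400
Total PV = 3287.80470 + 14833.27400 = 18121.07870

€18121.08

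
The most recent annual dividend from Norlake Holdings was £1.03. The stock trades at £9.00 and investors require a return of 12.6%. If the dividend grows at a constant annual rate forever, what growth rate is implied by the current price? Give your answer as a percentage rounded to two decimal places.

1.04%

P = D₀(1+g)/(r−g) ⇒ P(r−g) = D₀(1+g) ⇒ g(P+D₀) = P·r − D₀
g = (P·r − D₀)/(P + D₀) = (£9.00×0.126 − £1.03) / (£9.00 + £1.03) = 0.010369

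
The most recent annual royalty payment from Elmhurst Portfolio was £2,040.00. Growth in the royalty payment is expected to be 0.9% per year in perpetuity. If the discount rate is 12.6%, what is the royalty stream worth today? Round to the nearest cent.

£17592.82

D₁ = D₀ × (1 + g) = £2,040.00 × 1.009 = £2,058.3600
Growing perpetuity: P = D₁ / (r − g) = £2,058.3600 / (0.126 − 0.009) = £17,592.82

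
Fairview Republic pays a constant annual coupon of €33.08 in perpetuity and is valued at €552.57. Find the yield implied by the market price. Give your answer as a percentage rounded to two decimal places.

P = C/r ⇒ r = C/P = €33.08/€552.57 = 0.059866

5.99%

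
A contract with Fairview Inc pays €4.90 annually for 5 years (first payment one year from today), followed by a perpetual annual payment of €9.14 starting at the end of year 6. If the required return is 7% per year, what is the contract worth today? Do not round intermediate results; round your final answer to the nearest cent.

€113.19

PV of 5-year annuity: €4.90 × [1 − (1+0.07)^−5] / 0.07 = 20.09097
Perpetuity value at year 5: €9.14 / 0.07 = 130.57143
PV of perpetuity: 130.57143 / (1+0.07)^5 = 93.09562
Total PV = 20.09097 + 93.09562 = 113.18659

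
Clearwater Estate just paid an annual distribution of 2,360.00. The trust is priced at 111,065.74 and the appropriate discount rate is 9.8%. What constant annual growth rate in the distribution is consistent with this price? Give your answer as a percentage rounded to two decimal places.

P = D₀(1+g)/(r−g) ⇒ P(r−g) = D₀(1+g) ⇒ g(P+D₀) = P·r − D₀
g = (P·r − D₀)/(P + D₀) = (111,065.74×0.098 − 2,360.00) / (111,065.74 + 2,360.00) = 0.075154

7.52%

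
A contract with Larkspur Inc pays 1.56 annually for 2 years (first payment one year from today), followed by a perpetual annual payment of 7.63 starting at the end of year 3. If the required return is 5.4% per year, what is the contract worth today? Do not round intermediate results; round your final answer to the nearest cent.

130.07

PV of 2-year annuity: 1.56 × [1 − (1+0.054)^−2] / 0.054 = 2.88432
Perpetuity value at year 2: 7.63 / 0.054 = 141.29630
PV of perpetuity: 141.29630 / (1+0.054)^2 = 127.18900
Total PV = 2.88432 + 127.18900 = 130.07332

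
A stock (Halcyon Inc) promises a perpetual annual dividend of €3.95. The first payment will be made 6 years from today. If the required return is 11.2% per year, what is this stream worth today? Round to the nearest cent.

Value at end of year 5: C / r = €3.95 / 0.112 = €35.2679
Discount to today: PV = €35.2679 / (1 + 0.112)^5 = €35.2679 / 1.700294 = €20.74

€20.74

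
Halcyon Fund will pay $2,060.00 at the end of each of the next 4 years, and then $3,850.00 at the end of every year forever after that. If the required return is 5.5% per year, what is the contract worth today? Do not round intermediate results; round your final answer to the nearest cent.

$63725.78

PV of 4-year annuity: $2,060.00 × [1 − (1+0.055)^−4] / 0.055 = 7220.60925
Perpetuity value at year 4: $3,850.00 / 0.055 = 70000.00000
PV of perpetuity: 70000.00000 / (1+0.055)^4 = 56505.17203
Total PV = 7220.60925 + 56505.17203 = 63725.78128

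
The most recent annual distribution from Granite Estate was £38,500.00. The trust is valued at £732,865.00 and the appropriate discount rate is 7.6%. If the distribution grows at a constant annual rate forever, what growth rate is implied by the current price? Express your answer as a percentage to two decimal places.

2.23%

P = D₀(1+g)/(r−g) ⇒ P(r−g) = D₀(1+g) ⇒ g(P+D₀) = P·r − D₀
g = (P·r − D₀)/(P + D₀) = (£732,865.00×0.076 − £38,500.00) / (£732,865.00 + £38,500.00) = 0.022295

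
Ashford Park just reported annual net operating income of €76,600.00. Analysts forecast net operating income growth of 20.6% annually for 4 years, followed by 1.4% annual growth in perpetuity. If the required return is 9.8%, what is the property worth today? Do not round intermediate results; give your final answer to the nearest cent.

D_1 = 92379.60000
D_2 = 111409.79760
D_3 = 134360.21591
D_4 = 162038.42038
Terminal value at year 4: TV = D_4×(1+g_2)/(r−g_2) = 164306.95827/0.084 = 1956035.21747
P_0 = D_1/(1+r)^1 + D_2/(1+r)^2 + D_3/(1+r)^3 + D_4/(1+r)^4 + TV/(1+r)^4
    = 84134.42623 + 92409.94356 + 101499.44621 + 111482.99830 + 1345759.05085 = 1735285.86515

€1735285.87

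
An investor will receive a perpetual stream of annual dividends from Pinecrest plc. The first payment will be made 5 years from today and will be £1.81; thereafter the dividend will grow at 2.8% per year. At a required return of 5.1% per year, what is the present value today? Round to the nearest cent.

£64.50

Value at end of year 4: C₁ / (r − g) = £1.81 / (0.051 − 0.028) = £78.6957
Discount to today: PV = £78.6957 / (1 + 0.051)^4 = £78.6957 / 1.220143 = £64.50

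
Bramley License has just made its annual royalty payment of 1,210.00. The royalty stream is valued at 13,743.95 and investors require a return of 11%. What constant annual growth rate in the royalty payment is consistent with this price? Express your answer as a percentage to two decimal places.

2.02%

P = D₀(1+g)/(r−g) ⇒ P(r−g) = D₀(1+g) ⇒ g(P+D₀) = P·r − D₀
g = (P·r − D₀)/(P + D₀) = (13,743.95×0.11 − 1,210.00) / (13,743.95 + 1,210.00) = 0.020184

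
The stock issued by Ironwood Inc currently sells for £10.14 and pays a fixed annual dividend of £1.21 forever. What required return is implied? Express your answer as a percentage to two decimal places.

P = C/r ⇒ r = C/P = £1.21/£10.14 = 0.119329

11.93%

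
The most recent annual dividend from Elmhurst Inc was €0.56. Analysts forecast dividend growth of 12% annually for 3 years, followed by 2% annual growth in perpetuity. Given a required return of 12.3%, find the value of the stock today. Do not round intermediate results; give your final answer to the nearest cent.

D_1 = 0.62720
D_2 = 0.70246
D_3 = 0.78676
Terminal value at year 3: TV = D_3×(1+g_2)/(r−g_2) = 0.80249/0.103 = 7.79121
P_0 = D_1/(1+r)^1 + D_2/(1+r)^2 + D_3/(1+r)^3 + TV/(1+r)^3
    = 0.55850 + 0.55701 + 0.55552 + 5.50131 = 7.17235

€7.17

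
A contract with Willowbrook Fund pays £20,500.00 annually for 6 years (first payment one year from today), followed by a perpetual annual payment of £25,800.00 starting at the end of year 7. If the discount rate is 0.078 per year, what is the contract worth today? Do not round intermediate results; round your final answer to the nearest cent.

£306118.60

PV of 6-year annuity: £20,500.00 × [1 − (1+0.078)^−6] / 0.078 = 95346.78276
Perpetuity value at year 6: £25,800.00 / 0.078 = 330769.23077
PV of perpetuity: 330769.23077 / (1+0.078)^6 = 210771.81637
Total PV = 95346.78276 + 210771.81637 = 306118.59913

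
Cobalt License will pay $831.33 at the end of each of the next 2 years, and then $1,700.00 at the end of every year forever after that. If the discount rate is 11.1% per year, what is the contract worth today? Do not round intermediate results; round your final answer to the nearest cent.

$13829.67

PV of 2-year annuity: $831.33 × [1 − (1+0.111)^−2] / 0.111 = 1421.78382
Perpetuity value at year 2: $1,700.00 / 0.111 = 15315.31532
PV of perpetuity: 15315.31532 / (1+0.111)^2 = 12407.88686
Total PV = 1421.78382 + 12407.88686 = 13829.67068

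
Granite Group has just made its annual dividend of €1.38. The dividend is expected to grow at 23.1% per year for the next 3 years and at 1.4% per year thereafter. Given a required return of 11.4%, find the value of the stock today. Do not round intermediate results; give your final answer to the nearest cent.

€23.95

D_1 = 1.69878
D_2 = 2.09120
D_3 = 2.57426
Terminal value at year 3: TV = D_3×(1+g_2)/(r−g_2) = 2.61030/0.1 = 26.10305
P_0 = D_1/(1+r)^1 + D_2/(1+r)^2 + D_3/(1+r)^3 + TV/(1+r)^3
    = 1.52494 + 1.68510 + 1.86208 + 18.88146 = 23.95357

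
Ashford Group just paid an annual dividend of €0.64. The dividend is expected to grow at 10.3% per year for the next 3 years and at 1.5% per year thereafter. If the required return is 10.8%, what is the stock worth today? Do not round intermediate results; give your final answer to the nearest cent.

D_1 = 0.70592
D_2 = 0.77863
D_3 = 0.85883
Terminal value at year 3: TV = D_3×(1+g_2)/(r−g_2) = 0.87171/0.093 = 9.37324
P_0 = D_1/(1+r)^1 + D_2/(1+r)^2 + D_3/(1+r)^3 + TV/(1+r)^3
    = 0.63711 + 0.63424 + 0.63137 + 6.89081 = 8.79353

€8.79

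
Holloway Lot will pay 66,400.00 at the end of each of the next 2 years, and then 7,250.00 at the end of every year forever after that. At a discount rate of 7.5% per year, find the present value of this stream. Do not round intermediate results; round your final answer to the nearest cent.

202874.35

PV of 2-year annuity: 66,400.00 × [1 − (1+0.075)^−2] / 0.075 = 119225.52731
Perpetuity value at year 2: 7,250.00 / 0.075 = 96666.66667
PV of perpetuity: 96666.66667 / (1+0.075)^2 = 83648.81918
Total PV = 119225.52731 + 83648.81918 = 202874.34649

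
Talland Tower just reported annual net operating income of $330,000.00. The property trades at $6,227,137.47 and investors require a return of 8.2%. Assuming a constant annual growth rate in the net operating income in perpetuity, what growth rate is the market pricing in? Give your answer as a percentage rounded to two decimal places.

P = D₀(1+g)/(r−g) ⇒ P(r−g) = D₀(1+g) ⇒ g(P+D₀) = P·r − D₀
g = (P·r − D₀)/(P + D₀) = ($6,227,137.47×0.082 − $330,000.00) / ($6,227,137.47 + $330,000.00) = 0.027546

2.75%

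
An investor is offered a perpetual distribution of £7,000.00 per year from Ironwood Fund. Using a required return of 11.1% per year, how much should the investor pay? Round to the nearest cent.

£63063.06

Level perpetuity: PV = C / r = £7,000.00 / 0.111 = £63,063.06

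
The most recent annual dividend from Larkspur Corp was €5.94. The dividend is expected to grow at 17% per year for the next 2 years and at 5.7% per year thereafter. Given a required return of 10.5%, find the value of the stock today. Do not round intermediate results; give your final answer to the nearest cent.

D_1 = 6.94980
D_2 = 8.13127
Terminal value at year 2: TV = D_2×(1+g_2)/(r−g_2) = 8.59475/0.048 = 179.05725
P_0 = D_1/(1+r)^1 + D_2/(1+r)^2 + TV/(1+r)^2
    = 6.28941 + 6.65938 + 146.64503 = 159.59382

€159.59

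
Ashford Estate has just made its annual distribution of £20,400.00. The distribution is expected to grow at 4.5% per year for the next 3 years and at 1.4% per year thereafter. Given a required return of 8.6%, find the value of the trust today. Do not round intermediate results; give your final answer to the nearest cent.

£312667.72

D_1 = 21318.00000
D_2 = 22277.31000
D_3 = 23279.78895
Terminal value at year 3: TV = D_3×(1+g_2)/(r−g_2) = 23605.70600/0.072 = 327857.02771
P_0 = D_1/(1+r)^1 + D_2/(1+r)^2 + D_3/(1+r)^3 + TV/(1+r)^3
    = 19629.83425 + 18888.74475 + 18175.63376 + 255973.50876 = 312667.72151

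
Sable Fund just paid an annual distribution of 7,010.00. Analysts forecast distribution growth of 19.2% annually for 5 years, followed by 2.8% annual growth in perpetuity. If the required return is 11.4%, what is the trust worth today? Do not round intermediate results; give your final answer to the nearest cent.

D_1 = 8355.92000
D_2 = 9960.25664
D_3 = 11872.62591
D_4 = 14152.17009
D_5 = 16869.38675
Terminal value at year 5: TV = D_5×(1+g_2)/(r−g_2) = 17341.72958/0.086 = 201648.01834
P_0 = D_1/(1+r)^1 + D_2/(1+r)^2 + D_3/(1+r)^3 + D_4/(1+r)^4 + D_5/(1+r)^5 + TV/(1+r)^5
    = 7500.82585 + 8026.01833 + 8587.98370 + 9189.29675 + 9832.71250 + 117535.21449 = 160672.05162

160672.05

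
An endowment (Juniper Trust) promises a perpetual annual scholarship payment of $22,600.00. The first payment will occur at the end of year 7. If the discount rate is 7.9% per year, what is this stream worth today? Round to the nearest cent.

$181281.16

Value at end of year 6: C / r = $22,600.00 / 0.079 = $286,075.9494
Discount to today: PV = $286,075.9494 / (1 + 0.079)^6 = $286,075.9494 / 1.578079 = $181,281.16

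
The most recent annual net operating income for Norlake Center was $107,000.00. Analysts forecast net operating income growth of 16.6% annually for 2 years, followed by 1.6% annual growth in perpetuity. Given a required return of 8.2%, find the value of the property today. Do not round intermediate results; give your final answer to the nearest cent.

$2152394.33

D_1 = 124762.00000
D_2 = 145472.49200
Terminal value at year 2: TV = D_2×(1+g_2)/(r−g_2) = 147800.05187/0.066 = 2239394.72533
P_0 = D_1/(1+r)^1 + D_2/(1+r)^2 + TV/(1+r)^2
    = 115306.83919 + 124258.57162 + 1912828.92068 = 2152394.33148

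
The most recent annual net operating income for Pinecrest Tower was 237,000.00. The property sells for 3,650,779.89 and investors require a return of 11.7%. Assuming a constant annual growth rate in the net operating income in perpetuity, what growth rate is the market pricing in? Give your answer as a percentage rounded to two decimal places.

4.89%

P = D₀(1+g)/(r−g) ⇒ P(r−g) = D₀(1+g) ⇒ g(P+D₀) = P·r − D₀
g = (P·r − D₀)/(P + D₀) = (3,650,779.89×0.117 − 237,000.00) / (3,650,779.89 + 237,000.00) = 0.048907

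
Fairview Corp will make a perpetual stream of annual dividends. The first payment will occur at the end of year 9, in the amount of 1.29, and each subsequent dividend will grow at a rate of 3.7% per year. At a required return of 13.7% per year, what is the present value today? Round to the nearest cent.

4.62

Value at end of year 8: C₁ / (r − g) = 1.29 / (0.137 − 0.037) = 12.9000
Discount to today: PV = 12.9000 / (1 + 0.137)^8 = 12.9000 / 2.793082 = 4.62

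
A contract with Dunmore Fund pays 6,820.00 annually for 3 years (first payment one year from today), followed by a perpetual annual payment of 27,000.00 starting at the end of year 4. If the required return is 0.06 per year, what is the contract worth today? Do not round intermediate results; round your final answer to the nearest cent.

PV of 3-year annuity: 6,820.00 × [1 − (1+0.06)^−3] / 0.06 = 18229.94150
Perpetuity value at year 3: 27,000.00 / 0.06 = 450000.00000
PV of perpetuity: 450000.00000 / (1+0.06)^3 = 377828.67736
Total PV = 18229.94150 + 377828.67736 = 396058.61886

396058.62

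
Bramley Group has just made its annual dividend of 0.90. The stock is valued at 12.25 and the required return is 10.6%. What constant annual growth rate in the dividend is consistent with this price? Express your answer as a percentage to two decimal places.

3.03%

P = D₀(1+g)/(r−g) ⇒ P(r−g) = D₀(1+g) ⇒ g(P+D₀) = P·r − D₀
g = (P·r − D₀)/(P + D₀) = (12.25×0.106 − 0.90) / (12.25 + 0.90) = 0.030304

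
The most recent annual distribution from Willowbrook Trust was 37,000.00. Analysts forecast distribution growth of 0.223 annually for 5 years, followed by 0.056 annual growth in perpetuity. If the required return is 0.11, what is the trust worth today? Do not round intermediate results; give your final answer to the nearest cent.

1424647.40

D_1 = 45251.00000
D_2 = 55341.97300
D_3 = 67683.23298
D_4 = 82776.59393
D_5 = 101235.77438
Terminal value at year 5: TV = D_5×(1+g_2)/(r−g_2) = 106904.97775/0.054 = 1979721.81011
P_0 = D_1/(1+r)^1 + D_2/(1+r)^2 + D_3/(1+r)^3 + D_4/(1+r)^4 + D_5/(1+r)^5 + TV/(1+r)^5
    = 40766.66667 + 44916.78679 + 49489.39661 + 54527.50636 + 60078.50475 + 1174868.53739 = 1424647.39857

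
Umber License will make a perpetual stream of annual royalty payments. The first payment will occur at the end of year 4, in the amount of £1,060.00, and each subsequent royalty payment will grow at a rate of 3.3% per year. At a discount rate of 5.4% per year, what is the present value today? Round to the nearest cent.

Value at end of year 3: C₁ / (r − g) = £1,060.00 / (0.054 − 0.033) = £50,476.1905
Discount to today: PV = £50,476.1905 / (1 + 0.054)^3 = £50,476.1905 / 1.170905 = £43,108.68

£43108.68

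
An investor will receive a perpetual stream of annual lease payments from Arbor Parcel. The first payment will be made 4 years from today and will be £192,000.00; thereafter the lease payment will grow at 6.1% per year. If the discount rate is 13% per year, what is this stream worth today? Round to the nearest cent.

Value at end of year 3: C₁ / (r − g) = £192,000.00 / (0.13 − 0.061) = £2,782,608.6957
Discount to today: PV = £2,782,608.6957 / (1 + 0.13)^3 = £2,782,608.6957 / 1.442897 = £1,928,487.41

£1928487.41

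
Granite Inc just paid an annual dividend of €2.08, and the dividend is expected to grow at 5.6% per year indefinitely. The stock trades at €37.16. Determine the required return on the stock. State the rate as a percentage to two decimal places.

D₁ = €2.08 × 1.056 = €2.1965
P = D₁/(r − g) ⇒ r = D₁/P + g = €2.1965/€37.16 + 0.056 = 0.059109 + 0.056 = 0.115109

11.51%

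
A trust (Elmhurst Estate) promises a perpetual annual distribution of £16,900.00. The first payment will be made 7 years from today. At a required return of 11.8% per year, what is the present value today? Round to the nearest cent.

Value at end of year 6: C / r = £16,900.00 / 0.118 = £143,220.3390
Discount to today: PV = £143,220.3390 / (1 + 0.118)^6 = £143,220.3390 / 1.952769 = £73,342.19

£73342.19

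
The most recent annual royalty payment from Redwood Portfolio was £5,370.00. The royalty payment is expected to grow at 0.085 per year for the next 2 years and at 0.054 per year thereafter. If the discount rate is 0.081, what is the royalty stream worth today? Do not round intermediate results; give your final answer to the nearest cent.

£221982.81

D_1 = 5826.45000
D_2 = 6321.69825
Terminal value at year 2: TV = D_2×(1+g_2)/(r−g_2) = 6663.06996/0.027 = 246780.36872
P_0 = D_1/(1+r)^1 + D_2/(1+r)^2 + TV/(1+r)^2
    = 5389.87049 + 5409.81451 + 211183.12927 = 221982.81427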